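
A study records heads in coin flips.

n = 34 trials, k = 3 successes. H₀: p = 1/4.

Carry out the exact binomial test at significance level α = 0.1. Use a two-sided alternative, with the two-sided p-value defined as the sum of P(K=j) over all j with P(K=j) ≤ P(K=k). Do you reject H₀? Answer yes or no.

Exact binomial: n=34, k=3, p₀=1/4=0.2500
P(X=j) = C(n,j)·p₀^j·(1−p₀)^(n−j); p = Σ P(X=j) over j with P(X=j) ≤ P(X=3)
p-value (two-sided) = 0.02841
At α=0.1: p < α → reject H₀

reject H₀: yes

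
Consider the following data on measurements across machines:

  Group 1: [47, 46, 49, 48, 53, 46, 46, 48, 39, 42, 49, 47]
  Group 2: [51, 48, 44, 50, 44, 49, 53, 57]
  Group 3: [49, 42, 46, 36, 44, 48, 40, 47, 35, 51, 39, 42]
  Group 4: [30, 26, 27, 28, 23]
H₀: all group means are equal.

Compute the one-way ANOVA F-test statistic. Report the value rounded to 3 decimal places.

test statistic = 33.756

Group means [46.67, 49.50, 43.25, 26.80], grand mean 43.486
SSB = Σnᵢ(x̄ᵢ−x̄)² = 1803.527; SSW = ΣΣ(x−x̄ᵢ)² = 587.717
MSB = 1803.527/3 = 601.1755; MSW = 587.717/33 = 17.8096
F = MSB/MSW = 33.7557
df = (3, 33)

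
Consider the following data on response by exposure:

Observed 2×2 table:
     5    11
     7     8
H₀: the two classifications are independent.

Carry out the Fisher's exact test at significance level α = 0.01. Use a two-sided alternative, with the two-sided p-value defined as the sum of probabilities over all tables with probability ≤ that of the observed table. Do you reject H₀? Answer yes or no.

reject H₀: no

Margins: r₁=16, r₂=15, c₁=12, c₂=19, n=31
p_obs = C(16,5)·C(15,7)/C(31,12); sum pmf over tables with pmf ≤ p_obs
p-value (two-sided) = 0.47255
At α=0.01: p ≥ α → fail to reject H₀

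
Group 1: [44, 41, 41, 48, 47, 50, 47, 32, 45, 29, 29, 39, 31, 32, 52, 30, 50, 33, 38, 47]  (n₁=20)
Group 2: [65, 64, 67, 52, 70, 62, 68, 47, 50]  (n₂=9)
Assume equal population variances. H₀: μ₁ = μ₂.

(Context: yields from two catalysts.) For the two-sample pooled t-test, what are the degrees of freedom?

df = n₁ + n₂ − 2 = 20 + 9 − 2 = 27

degrees of freedom = 27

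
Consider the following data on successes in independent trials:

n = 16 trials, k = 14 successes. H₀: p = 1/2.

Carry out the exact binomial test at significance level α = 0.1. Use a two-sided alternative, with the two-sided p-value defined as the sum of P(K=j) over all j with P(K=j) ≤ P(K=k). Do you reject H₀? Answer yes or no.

Exact binomial: n=16, k=14, p₀=1/2=0.5000
P(X=j) = C(n,j)·p₀^j·(1−p₀)^(n−j); p = Σ P(X=j) over j with P(X=j) ≤ P(X=14)
p-value (two-sided) = 0.00418
At α=0.1: p < α → reject H₀

reject H₀: yes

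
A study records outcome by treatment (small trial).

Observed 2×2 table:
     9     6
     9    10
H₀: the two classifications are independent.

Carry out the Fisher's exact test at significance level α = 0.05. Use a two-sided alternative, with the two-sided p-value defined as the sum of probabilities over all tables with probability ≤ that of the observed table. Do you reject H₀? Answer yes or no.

reject H₀: no

Margins: r₁=15, r₂=19, c₁=18, c₂=16, n=34
p_obs = C(15,9)·C(19,9)/C(34,18); sum pmf over tables with pmf ≤ p_obs
p-value (two-sided) = 0.50960
At α=0.05: p ≥ α → fail to reject H₀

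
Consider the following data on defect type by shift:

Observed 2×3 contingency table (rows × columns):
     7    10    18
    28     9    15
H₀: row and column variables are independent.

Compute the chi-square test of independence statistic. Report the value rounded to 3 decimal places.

test statistic = 9.985

Row totals [35, 52], col totals [35, 19, 33], n=87
χ² = (7−14.08)²/14.08 + (10−7.64)²/7.64 + (18−13.28)²/13.28 + (28−20.92)²/20.92 + (9−11.36)²/11.36 + (15−19.72)²/19.72 = 9.9848
df = 2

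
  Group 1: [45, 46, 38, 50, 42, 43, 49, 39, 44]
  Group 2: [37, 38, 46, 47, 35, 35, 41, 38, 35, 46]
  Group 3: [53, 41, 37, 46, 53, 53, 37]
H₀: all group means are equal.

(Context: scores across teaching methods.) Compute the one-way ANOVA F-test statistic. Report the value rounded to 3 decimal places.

Group means [44.00, 39.80, 45.71], grand mean 42.846
SSB = Σnᵢ(x̄ᵢ−x̄)² = 162.356; SSW = ΣΣ(x−x̄ᵢ)² = 679.029
MSB = 162.356/2 = 81.1780; MSW = 679.029/23 = 29.5230
F = MSB/MSW = 2.7497
df = (2, 23)

test statistic = 2.750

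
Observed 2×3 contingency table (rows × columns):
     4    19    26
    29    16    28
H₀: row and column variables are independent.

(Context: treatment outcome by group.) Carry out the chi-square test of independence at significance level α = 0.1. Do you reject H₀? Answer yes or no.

reject H₀: yes

Row totals [49, 73], col totals [33, 35, 54], n=122
χ² = (4−13.25)²/13.25 + (19−14.06)²/14.06 + (26−21.69)²/21.69 + (29−19.75)²/19.75 + (16−20.94)²/20.94 + (28−32.31)²/32.31 = 15.1350
df = 2
p-value (upper-tail) = 0.00052
At α=0.1: p < α → reject H₀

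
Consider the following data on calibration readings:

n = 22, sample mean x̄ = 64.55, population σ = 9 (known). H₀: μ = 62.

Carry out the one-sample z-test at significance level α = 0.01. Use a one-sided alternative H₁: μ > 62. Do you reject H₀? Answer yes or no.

SE = σ/√n = 9/√22 = 1.9188
z = (x̄−μ₀)/SE = (64.55−62)/1.9188 = 1.3290
p-value (one-sided, H₁ greater) = 0.09193
At α=0.01: p ≥ α → fail to reject H₀

reject H₀: no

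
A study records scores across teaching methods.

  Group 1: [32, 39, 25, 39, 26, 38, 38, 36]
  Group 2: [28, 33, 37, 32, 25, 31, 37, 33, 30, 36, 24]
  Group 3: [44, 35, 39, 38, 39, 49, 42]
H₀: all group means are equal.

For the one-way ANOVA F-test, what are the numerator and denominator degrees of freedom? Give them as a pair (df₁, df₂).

degrees of freedom = [2, 23]

k = 3 groups, N = 26 total
df = (k−1, N−k) = (3−1, 26−3) = (2, 23)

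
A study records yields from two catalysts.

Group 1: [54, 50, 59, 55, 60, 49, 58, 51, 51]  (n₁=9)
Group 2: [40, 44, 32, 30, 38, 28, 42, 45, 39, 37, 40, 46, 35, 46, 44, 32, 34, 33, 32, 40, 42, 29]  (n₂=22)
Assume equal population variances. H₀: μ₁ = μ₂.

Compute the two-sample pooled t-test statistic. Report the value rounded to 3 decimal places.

test statistic = 7.773

x̄₁=54.111, s₁=4.137, n₁=9
x̄₂=37.636, s₂=5.753, n₂=22
s_p² = [8·4.137² + 21·5.753²]/29 = 28.6890
SE = √(s_p²·(1/9+1/22)) = 2.1194
t = (54.111−37.636)/2.1194 = 7.7734
df = 29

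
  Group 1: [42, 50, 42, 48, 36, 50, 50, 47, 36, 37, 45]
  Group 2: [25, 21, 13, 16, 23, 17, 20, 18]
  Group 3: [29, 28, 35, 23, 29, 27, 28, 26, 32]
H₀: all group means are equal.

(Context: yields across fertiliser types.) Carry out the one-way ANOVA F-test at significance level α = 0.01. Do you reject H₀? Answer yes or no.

reject H₀: yes

Group means [43.91, 19.12, 28.56], grand mean 31.893
SSB = Σnᵢ(x̄ᵢ−x̄)² = 2992.672; SSW = ΣΣ(x−x̄ᵢ)² = 520.006
MSB = 2992.672/2 = 1496.3361; MSW = 520.006/25 = 20.8003
F = MSB/MSW = 71.9384
df = (2, 25)
p-value (upper-tail) = 0.00000
At α=0.01: p < α → reject H₀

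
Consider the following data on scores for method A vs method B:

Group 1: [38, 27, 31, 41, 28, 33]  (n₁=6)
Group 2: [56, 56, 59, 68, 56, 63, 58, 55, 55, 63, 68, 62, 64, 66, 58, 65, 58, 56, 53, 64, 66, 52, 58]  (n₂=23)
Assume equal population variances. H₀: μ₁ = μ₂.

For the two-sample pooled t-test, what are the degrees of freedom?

df = n₁ + n₂ − 2 = 6 + 23 − 2 = 27

degrees of freedom = 27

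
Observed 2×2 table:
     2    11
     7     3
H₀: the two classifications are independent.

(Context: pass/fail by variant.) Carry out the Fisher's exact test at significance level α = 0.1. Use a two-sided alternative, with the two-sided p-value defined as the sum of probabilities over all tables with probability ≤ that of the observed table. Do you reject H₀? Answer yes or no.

Margins: r₁=13, r₂=10, c₁=9, c₂=14, n=23
p_obs = C(13,2)·C(10,7)/C(23,9); sum pmf over tables with pmf ≤ p_obs
p-value (two-sided) = 0.01306
At α=0.1: p < α → reject H₀

reject H₀: yes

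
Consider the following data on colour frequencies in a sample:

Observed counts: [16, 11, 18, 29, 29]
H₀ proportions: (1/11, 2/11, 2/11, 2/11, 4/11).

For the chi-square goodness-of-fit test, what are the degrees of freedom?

df = k − 1 = 5 − 1 = 4

degrees of freedom = 4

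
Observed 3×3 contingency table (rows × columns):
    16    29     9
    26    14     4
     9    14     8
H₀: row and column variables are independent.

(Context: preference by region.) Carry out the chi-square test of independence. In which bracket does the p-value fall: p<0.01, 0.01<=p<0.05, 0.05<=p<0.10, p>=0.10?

p-value bracket: 0.01<=p<0.05

Row totals [54, 44, 31], col totals [51, 57, 21], n=129
χ² = (16−21.35)²/21.35 + (29−23.86)²/23.86 + (9−8.79)²/8.79 + (26−17.40)²/17.40 + (14−19.44)²/19.44 + (4−7.16)²/7.16 + (9−12.26)²/12.26 + (14−13.70)²/13.70 + (8−5.05)²/5.05 = 12.2284
df = 4
p-value (upper-tail) = 0.01573
→ bracket: 0.01<=p<0.05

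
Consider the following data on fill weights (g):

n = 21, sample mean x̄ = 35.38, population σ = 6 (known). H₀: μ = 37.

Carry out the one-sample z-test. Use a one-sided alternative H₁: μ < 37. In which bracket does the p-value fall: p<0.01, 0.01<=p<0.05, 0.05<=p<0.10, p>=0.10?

p-value bracket: p>=0.10

SE = σ/√n = 6/√21 = 1.3093
z = (x̄−μ₀)/SE = (35.38−37)/1.3093 = -1.2373
p-value (one-sided, H₁ less) = 0.10799
→ bracket: p>=0.10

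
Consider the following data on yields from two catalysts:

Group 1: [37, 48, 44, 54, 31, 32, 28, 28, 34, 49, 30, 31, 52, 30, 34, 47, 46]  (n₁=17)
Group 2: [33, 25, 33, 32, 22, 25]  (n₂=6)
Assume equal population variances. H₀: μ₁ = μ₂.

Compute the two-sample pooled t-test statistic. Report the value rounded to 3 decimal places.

test statistic = 2.572

x̄₁=38.529, s₁=9.166, n₁=17
x̄₂=28.333, s₂=4.885, n₂=6
s_p² = [16·9.166² + 5·4.885²]/21 = 69.6937
SE = √(s_p²·(1/17+1/6)) = 3.9642
t = (38.529−28.333)/3.9642 = 2.5720
df = 21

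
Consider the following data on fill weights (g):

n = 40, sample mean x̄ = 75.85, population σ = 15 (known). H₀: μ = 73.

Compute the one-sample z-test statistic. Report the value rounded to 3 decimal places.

SE = σ/√n = 15/√40 = 2.3717
z = (x̄−μ₀)/SE = (75.85−73)/2.3717 = 1.2017

test statistic = 1.202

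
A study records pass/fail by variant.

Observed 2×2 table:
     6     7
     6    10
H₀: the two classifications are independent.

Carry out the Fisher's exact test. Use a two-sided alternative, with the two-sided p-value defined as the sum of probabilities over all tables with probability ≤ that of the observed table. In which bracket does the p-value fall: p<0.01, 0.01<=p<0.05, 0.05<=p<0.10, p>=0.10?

p-value bracket: p>=0.10

Margins: r₁=13, r₂=16, c₁=12, c₂=17, n=29
p_obs = C(13,6)·C(16,6)/C(29,12); sum pmf over tables with pmf ≤ p_obs
p-value (two-sided) = 0.71629
→ bracket: p>=0.10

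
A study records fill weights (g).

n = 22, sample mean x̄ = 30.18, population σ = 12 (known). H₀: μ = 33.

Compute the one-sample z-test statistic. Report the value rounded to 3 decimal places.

test statistic = -1.102

SE = σ/√n = 12/√22 = 2.5584
z = (x̄−μ₀)/SE = (30.18−33)/2.5584 = -1.1022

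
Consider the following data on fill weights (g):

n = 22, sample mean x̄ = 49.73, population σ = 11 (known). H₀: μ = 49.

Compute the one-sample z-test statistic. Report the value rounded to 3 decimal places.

test statistic = 0.311

SE = σ/√n = 11/√22 = 2.3452
z = (x̄−μ₀)/SE = (49.73−49)/2.3452 = 0.3113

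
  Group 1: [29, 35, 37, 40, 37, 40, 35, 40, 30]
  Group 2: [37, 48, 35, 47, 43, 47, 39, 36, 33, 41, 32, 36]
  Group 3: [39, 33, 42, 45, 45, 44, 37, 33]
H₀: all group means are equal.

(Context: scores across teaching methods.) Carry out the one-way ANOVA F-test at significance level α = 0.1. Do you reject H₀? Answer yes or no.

reject H₀: no

Group means [35.89, 39.50, 39.75], grand mean 38.448
SSB = Σnᵢ(x̄ᵢ−x̄)² = 85.784; SSW = ΣΣ(x−x̄ᵢ)² = 663.389
MSB = 85.784/2 = 42.8918; MSW = 663.389/26 = 25.5150
F = MSB/MSW = 1.6810
df = (2, 26)
p-value (upper-tail) = 0.20579
At α=0.1: p ≥ α → fail to reject H₀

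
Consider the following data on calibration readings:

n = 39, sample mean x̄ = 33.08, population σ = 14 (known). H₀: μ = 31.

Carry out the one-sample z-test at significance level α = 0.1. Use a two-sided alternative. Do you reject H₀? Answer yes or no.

SE = σ/√n = 14/√39 = 2.2418
z = (x̄−μ₀)/SE = (33.08−31)/2.2418 = 0.9278
p-value (two-sided) = 0.35350
At α=0.1: p ≥ α → fail to reject H₀

reject H₀: no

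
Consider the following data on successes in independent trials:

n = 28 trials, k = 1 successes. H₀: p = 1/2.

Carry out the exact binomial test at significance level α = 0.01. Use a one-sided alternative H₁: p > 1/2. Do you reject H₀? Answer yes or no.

Exact binomial: n=28, k=1, p₀=1/2=0.5000
P(X≥1) from Σ C(n,i)·p₀^i·(1−p₀)^(n−i)
p-value (one-sided, H₁ greater) = 1.00000
At α=0.01: p ≥ α → fail to reject H₀

reject H₀: no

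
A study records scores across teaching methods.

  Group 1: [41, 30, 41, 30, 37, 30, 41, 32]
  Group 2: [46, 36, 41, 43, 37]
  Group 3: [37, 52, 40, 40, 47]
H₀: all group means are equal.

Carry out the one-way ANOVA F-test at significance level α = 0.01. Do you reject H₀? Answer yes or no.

reject H₀: no

Group means [35.25, 40.60, 43.20], grand mean 38.944
SSB = Σnᵢ(x̄ᵢ−x̄)² = 213.444; SSW = ΣΣ(x−x̄ᵢ)² = 415.500
MSB = 213.444/2 = 106.7222; MSW = 415.500/15 = 27.7000
F = MSB/MSW = 3.8528
df = (2, 15)
p-value (upper-tail) = 0.04464
At α=0.01: p ≥ α → fail to reject H₀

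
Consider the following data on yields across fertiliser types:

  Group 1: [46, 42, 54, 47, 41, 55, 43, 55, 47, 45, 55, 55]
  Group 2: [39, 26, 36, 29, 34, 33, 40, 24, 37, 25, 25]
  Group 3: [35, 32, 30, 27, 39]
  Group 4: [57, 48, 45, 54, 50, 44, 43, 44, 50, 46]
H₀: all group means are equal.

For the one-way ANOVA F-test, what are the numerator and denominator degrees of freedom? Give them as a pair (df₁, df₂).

k = 4 groups, N = 38 total
df = (k−1, N−k) = (4−1, 38−4) = (3, 34)

degrees of freedom = [3, 34]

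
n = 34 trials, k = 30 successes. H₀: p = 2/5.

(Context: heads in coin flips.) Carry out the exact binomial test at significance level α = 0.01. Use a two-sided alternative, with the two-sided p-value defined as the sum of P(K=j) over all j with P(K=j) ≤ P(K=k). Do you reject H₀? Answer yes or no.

reject H₀: yes

Exact binomial: n=34, k=30, p₀=2/5=0.4000
P(X=j) = C(n,j)·p₀^j·(1−p₀)^(n−j); p = Σ P(X=j) over j with P(X=j) ≤ P(X=30)
p-value (two-sided) = 0.00000
At α=0.01: p < α → reject H₀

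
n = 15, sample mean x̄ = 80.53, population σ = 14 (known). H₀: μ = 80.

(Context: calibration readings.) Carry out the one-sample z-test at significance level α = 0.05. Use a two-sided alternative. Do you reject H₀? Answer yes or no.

SE = σ/√n = 14/√15 = 3.6148
z = (x̄−μ₀)/SE = (80.53−80)/3.6148 = 0.1466
p-value (two-sided) = 0.88343
At α=0.05: p ≥ α → fail to reject H₀

reject H₀: no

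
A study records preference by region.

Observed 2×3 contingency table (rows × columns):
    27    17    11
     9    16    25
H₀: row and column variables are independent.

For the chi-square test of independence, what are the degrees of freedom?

df = (r−1)(c−1) = (2−1)·(3−1) = 2

degrees of freedom = 2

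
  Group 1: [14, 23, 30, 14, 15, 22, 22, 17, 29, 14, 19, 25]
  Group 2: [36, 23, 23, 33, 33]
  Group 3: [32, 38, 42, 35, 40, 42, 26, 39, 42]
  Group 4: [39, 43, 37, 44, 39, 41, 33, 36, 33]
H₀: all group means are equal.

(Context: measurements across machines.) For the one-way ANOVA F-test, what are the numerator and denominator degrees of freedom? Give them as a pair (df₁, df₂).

degrees of freedom = [3, 31]

k = 4 groups, N = 35 total
df = (k−1, N−k) = (4−1, 35−4) = (3, 31)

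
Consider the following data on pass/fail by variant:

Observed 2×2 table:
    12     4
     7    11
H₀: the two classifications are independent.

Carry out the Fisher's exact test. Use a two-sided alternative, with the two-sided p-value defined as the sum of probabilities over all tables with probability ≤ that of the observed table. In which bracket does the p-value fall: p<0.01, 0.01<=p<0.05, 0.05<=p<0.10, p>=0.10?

p-value bracket: 0.01<=p<0.05

Margins: r₁=16, r₂=18, c₁=19, c₂=15, n=34
p_obs = C(16,12)·C(18,7)/C(34,19); sum pmf over tables with pmf ≤ p_obs
p-value (two-sided) = 0.04544
→ bracket: 0.01<=p<0.05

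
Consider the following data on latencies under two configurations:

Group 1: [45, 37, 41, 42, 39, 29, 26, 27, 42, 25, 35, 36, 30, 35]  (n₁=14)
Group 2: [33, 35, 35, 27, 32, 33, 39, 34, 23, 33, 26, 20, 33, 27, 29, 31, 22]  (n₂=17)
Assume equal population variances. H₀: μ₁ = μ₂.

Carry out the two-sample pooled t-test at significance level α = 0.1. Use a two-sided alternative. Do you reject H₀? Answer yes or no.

x̄₁=34.929, s₁=6.569, n₁=14
x̄₂=30.118, s₂=5.219, n₂=17
s_p² = [13·6.569² + 16·5.219²]/29 = 34.3687
SE = √(s_p²·(1/14+1/17)) = 2.1158
t = (34.929−30.118)/2.1158 = 2.2738
df = 29
p-value (two-sided) = 0.03056
At α=0.1: p < α → reject H₀

reject H₀: yes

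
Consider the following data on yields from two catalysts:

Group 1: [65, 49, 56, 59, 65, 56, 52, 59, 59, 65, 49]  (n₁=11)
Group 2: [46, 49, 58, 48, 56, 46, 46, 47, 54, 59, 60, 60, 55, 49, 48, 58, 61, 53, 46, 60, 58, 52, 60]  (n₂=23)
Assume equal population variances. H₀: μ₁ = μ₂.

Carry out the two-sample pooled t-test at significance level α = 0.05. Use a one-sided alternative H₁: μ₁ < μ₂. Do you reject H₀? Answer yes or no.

reject H₀: no

x̄₁=57.636, s₁=5.954, n₁=11
x̄₂=53.435, s₂=5.623, n₂=23
s_p² = [10·5.954² + 22·5.623²]/32 = 32.8187
SE = √(s_p²·(1/11+1/23)) = 2.1001
t = (57.636−53.435)/2.1001 = 2.0007
df = 32
p-value (one-sided, H₁ less) = 0.97301
At α=0.05: p ≥ α → fail to reject H₀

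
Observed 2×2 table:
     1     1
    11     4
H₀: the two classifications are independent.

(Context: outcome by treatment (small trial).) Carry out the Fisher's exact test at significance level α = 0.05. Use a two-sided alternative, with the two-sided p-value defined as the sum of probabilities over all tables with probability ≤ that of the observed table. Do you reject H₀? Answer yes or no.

reject H₀: no

Margins: r₁=2, r₂=15, c₁=12, c₂=5, n=17
p_obs = C(2,1)·C(15,11)/C(17,12); sum pmf over tables with pmf ≤ p_obs
p-value (two-sided) = 0.51471
At α=0.05: p ≥ α → fail to reject H₀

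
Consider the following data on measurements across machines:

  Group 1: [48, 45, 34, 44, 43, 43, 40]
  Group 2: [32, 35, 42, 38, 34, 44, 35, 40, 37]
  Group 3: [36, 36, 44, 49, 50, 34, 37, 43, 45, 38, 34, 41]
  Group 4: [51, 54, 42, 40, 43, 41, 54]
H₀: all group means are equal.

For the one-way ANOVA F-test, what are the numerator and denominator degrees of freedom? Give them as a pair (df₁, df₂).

degrees of freedom = [3, 31]

k = 4 groups, N = 35 total
df = (k−1, N−k) = (4−1, 35−4) = (3, 31)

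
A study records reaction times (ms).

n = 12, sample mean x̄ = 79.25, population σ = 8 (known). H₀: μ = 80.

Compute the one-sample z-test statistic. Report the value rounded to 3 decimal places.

test statistic = -0.325

SE = σ/√n = 8/√12 = 2.3094
z = (x̄−μ₀)/SE = (79.25−80)/2.3094 = -0.3248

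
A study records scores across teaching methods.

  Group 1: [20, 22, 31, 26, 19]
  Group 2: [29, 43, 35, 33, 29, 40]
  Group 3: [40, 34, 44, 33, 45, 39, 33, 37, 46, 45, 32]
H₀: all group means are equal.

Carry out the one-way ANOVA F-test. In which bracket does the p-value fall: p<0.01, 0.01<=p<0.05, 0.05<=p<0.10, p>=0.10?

p-value bracket: p<0.01

Group means [23.60, 34.83, 38.91], grand mean 34.318
SSB = Σnᵢ(x̄ᵢ−x̄)² = 807.830; SSW = ΣΣ(x−x̄ᵢ)² = 558.942
MSB = 807.830/2 = 403.9152; MSW = 558.942/19 = 29.4180
F = MSB/MSW = 13.7302
df = (2, 19)
p-value (upper-tail) = 0.00020
→ bracket: p<0.01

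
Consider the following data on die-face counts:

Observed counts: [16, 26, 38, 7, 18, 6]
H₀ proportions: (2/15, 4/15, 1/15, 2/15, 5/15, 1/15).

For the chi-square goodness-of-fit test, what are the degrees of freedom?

degrees of freedom = 5

df = k − 1 = 6 − 1 = 5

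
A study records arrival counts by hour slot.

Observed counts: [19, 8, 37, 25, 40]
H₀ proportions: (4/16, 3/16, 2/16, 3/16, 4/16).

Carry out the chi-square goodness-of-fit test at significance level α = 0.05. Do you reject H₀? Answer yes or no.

n = 129; E_i = n·p_i = [32.25, 24.19, 16.12, 24.19, 32.25]
χ² = (19−32.25)²/32.25 + (8−24.19)²/24.19 + (37−16.12)²/16.12 + (25−24.19)²/24.19 + (40−32.25)²/32.25 = 45.1912
df = 4
p-value (upper-tail) = 0.00000
At α=0.05: p < α → reject H₀

reject H₀: yes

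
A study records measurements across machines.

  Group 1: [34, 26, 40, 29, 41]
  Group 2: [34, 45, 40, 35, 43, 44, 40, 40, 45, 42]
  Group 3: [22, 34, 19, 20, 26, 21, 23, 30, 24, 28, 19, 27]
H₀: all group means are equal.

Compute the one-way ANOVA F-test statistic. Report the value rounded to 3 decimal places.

test statistic = 32.319

Group means [34.00, 40.80, 24.42], grand mean 32.259
SSB = Σnᵢ(x̄ᵢ−x̄)² = 1482.669; SSW = ΣΣ(x−x̄ᵢ)² = 550.517
MSB = 1482.669/2 = 741.3343; MSW = 550.517/24 = 22.9382
F = MSB/MSW = 32.3188
df = (2, 24)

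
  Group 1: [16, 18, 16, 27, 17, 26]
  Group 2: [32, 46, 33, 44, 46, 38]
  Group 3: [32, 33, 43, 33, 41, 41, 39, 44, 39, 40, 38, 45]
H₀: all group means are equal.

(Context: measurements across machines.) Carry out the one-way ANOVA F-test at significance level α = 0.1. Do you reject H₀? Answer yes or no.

Group means [20.00, 39.83, 39.00], grand mean 34.458
SSB = Σnᵢ(x̄ᵢ−x̄)² = 1675.125; SSW = ΣΣ(x−x̄ᵢ)² = 542.833
MSB = 1675.125/2 = 837.5625; MSW = 542.833/21 = 25.8492
F = MSB/MSW = 32.4019
df = (2, 21)
p-value (upper-tail) = 0.00000
At α=0.1: p < α → reject H₀

reject H₀: yes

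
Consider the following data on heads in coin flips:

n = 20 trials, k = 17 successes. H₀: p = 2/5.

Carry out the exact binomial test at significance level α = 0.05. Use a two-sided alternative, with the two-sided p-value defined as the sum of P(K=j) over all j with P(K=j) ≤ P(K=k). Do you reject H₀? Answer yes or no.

reject H₀: yes

Exact binomial: n=20, k=17, p₀=2/5=0.4000
P(X=j) = C(n,j)·p₀^j·(1−p₀)^(n−j); p = Σ P(X=j) over j with P(X=j) ≤ P(X=17)
p-value (two-sided) = 0.00008
At α=0.05: p < α → reject H₀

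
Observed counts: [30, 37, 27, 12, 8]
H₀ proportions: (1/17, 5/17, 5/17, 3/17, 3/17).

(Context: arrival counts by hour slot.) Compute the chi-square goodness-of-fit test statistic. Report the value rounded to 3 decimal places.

test statistic = 93.122

n = 114; E_i = n·p_i = [6.71, 33.53, 33.53, 20.12, 20.12]
χ² = (30−6.71)²/6.71 + (37−33.53)²/33.53 + (27−33.53)²/33.53 + (12−20.12)²/20.12 + (8−20.12)²/20.12 = 93.1216
df = 4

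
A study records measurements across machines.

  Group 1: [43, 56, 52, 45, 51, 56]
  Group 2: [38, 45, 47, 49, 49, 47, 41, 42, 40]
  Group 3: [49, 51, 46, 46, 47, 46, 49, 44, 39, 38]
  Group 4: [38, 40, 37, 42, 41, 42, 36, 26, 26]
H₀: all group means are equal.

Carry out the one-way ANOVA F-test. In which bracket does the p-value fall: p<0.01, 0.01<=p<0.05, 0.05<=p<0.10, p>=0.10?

p-value bracket: p<0.01

Group means [50.50, 44.22, 45.50, 36.44], grand mean 43.647
SSB = Σnᵢ(x̄ᵢ−x̄)² = 785.987; SSW = ΣΣ(x−x̄ᵢ)² = 757.778
MSB = 785.987/3 = 261.9956; MSW = 757.778/30 = 25.2593
F = MSB/MSW = 10.3723
df = (3, 30)
p-value (upper-tail) = 0.00008
→ bracket: p<0.01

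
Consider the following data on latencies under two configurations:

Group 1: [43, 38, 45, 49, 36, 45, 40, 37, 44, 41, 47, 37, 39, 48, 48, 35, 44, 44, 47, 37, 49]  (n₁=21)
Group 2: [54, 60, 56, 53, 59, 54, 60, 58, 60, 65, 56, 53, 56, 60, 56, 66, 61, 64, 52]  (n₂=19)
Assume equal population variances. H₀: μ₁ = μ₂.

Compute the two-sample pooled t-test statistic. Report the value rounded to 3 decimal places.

x̄₁=42.524, s₁=4.665, n₁=21
x̄₂=58.053, s₂=4.143, n₂=19
s_p² = [20·4.665² + 18·4.143²]/38 = 19.5838
SE = √(s_p²·(1/21+1/19)) = 1.4012
t = (42.524−58.053)/1.4012 = -11.0827
df = 38

test statistic = -11.083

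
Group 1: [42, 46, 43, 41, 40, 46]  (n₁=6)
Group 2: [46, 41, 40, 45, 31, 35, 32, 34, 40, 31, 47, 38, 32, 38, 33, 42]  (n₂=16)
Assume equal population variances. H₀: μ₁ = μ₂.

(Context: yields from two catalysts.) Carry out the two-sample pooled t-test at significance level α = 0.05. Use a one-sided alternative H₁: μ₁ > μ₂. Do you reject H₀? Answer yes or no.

x̄₁=43.000, s₁=2.530, n₁=6
x̄₂=37.812, s₂=5.456, n₂=16
s_p² = [5·2.530² + 15·5.456²]/20 = 23.9219
SE = √(s_p²·(1/6+1/16)) = 2.3414
t = (43.000−37.812)/2.3414 = 2.2156
df = 20
p-value (one-sided, H₁ greater) = 0.01924
At α=0.05: p < α → reject H₀

reject H₀: yes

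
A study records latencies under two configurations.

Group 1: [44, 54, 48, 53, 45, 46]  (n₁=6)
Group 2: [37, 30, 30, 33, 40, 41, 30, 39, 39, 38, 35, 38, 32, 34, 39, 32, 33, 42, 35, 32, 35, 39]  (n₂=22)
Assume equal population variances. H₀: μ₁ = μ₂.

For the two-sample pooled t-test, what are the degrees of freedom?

df = n₁ + n₂ − 2 = 6 + 22 − 2 = 26

degrees of freedom = 26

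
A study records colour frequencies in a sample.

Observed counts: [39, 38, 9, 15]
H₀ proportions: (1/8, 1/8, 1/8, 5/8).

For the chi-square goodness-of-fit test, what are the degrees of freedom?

df = k − 1 = 4 − 1 = 3

degrees of freedom = 3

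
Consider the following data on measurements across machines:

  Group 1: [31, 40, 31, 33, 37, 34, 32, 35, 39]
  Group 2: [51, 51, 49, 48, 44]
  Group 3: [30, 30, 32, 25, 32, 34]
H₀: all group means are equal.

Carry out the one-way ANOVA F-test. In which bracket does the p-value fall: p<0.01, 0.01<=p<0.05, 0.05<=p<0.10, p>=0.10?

Group means [34.67, 48.60, 30.50], grand mean 36.900
SSB = Σnᵢ(x̄ᵢ−x̄)² = 975.100; SSW = ΣΣ(x−x̄ᵢ)² = 170.700
MSB = 975.100/2 = 487.5500; MSW = 170.700/17 = 10.0412
F = MSB/MSW = 48.5551
df = (2, 17)
p-value (upper-tail) = 0.00000
→ bracket: p<0.01

p-value bracket: p<0.01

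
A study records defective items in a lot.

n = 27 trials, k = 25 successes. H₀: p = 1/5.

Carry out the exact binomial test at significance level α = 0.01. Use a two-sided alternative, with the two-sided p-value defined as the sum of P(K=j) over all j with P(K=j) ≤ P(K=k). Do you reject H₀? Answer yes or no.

Exact binomial: n=27, k=25, p₀=1/5=0.2000
P(X=j) = C(n,j)·p₀^j·(1−p₀)^(n−j); p = Σ P(X=j) over j with P(X=j) ≤ P(X=25)
p-value (two-sided) = 0.00000
At α=0.01: p < α → reject H₀

reject H₀: yes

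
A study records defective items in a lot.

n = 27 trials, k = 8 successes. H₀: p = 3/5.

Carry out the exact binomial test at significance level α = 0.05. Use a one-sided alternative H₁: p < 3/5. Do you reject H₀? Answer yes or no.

reject H₀: yes

Exact binomial: n=27, k=8, p₀=3/5=0.6000
P(X≤8) from Σ C(n,i)·p₀^i·(1−p₀)^(n−i)
p-value (one-sided, H₁ less) = 0.00137
At α=0.05: p < α → reject H₀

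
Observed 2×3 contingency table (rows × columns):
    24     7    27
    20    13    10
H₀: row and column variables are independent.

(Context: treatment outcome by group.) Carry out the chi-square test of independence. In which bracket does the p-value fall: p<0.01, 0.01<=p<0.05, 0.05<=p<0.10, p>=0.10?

p-value bracket: 0.01<=p<0.05

Row totals [58, 43], col totals [44, 20, 37], n=101
χ² = (24−25.27)²/25.27 + (7−11.49)²/11.49 + (27−21.25)²/21.25 + (20−18.73)²/18.73 + (13−8.51)²/8.51 + (10−15.75)²/15.75 = 7.9214
df = 2
p-value (upper-tail) = 0.01905
→ bracket: 0.01<=p<0.05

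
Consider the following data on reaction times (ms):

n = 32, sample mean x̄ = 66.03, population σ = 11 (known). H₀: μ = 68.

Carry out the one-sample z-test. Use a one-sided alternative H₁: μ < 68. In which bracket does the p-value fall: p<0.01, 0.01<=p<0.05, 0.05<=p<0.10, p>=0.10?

SE = σ/√n = 11/√32 = 1.9445
z = (x̄−μ₀)/SE = (66.03−68)/1.9445 = -1.0131
p-value (one-sided, H₁ less) = 0.15551
→ bracket: p>=0.10

p-value bracket: p>=0.10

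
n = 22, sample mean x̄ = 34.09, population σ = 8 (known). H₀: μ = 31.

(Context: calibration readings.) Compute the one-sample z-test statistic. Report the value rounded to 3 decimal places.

test statistic = 1.812

SE = σ/√n = 8/√22 = 1.7056
z = (x̄−μ₀)/SE = (34.09−31)/1.7056 = 1.8117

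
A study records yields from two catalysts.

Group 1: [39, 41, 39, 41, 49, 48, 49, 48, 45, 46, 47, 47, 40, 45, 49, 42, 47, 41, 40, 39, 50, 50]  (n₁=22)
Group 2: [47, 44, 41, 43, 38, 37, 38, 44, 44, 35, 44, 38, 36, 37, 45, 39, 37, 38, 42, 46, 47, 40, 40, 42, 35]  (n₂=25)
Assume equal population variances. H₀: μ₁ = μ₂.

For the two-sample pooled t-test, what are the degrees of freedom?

df = n₁ + n₂ − 2 = 22 + 25 − 2 = 45

degrees of freedom = 45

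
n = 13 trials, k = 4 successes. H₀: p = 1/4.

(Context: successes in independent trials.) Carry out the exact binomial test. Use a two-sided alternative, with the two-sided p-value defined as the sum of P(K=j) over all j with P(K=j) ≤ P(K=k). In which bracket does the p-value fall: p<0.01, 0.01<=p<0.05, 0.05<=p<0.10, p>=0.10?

p-value bracket: p>=0.10

Exact binomial: n=13, k=4, p₀=1/4=0.2500
P(X=j) = C(n,j)·p₀^j·(1−p₀)^(n−j); p = Σ P(X=j) over j with P(X=j) ≤ P(X=4)
p-value (two-sided) = 0.74835
→ bracket: p>=0.10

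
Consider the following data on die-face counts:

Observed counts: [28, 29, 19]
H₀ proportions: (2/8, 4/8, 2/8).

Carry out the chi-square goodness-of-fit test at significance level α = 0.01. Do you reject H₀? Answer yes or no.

n = 76; E_i = n·p_i = [19.00, 38.00, 19.00]
χ² = (28−19.00)²/19.00 + (29−38.00)²/38.00 + (19−19.00)²/19.00 = 6.3947
df = 2
p-value (upper-tail) = 0.04087
At α=0.01: p ≥ α → fail to reject H₀

reject H₀: no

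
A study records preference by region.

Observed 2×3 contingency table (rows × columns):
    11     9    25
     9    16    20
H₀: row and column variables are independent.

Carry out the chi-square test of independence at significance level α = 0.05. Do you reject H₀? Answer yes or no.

Row totals [45, 45], col totals [20, 25, 45], n=90
χ² = (11−10.00)²/10.00 + (9−12.50)²/12.50 + (25−22.50)²/22.50 + (9−10.00)²/10.00 + (16−12.50)²/12.50 + (20−22.50)²/22.50 = 2.7156
df = 2
p-value (upper-tail) = 0.25723
At α=0.05: p ≥ α → fail to reject H₀

reject H₀: no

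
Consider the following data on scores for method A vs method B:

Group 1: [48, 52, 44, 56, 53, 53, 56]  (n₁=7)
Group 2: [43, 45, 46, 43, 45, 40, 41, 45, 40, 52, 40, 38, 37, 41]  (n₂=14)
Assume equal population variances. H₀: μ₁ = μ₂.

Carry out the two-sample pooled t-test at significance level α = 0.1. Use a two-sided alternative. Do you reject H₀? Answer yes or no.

x̄₁=51.714, s₁=4.348, n₁=7
x̄₂=42.571, s₂=3.877, n₂=14
s_p² = [6·4.348² + 13·3.877²]/19 = 16.2556
SE = √(s_p²·(1/7+1/14)) = 1.8664
t = (51.714−42.571)/1.8664 = 4.8987
df = 19
p-value (two-sided) = 0.00010
At α=0.1: p < α → reject H₀

reject H₀: yes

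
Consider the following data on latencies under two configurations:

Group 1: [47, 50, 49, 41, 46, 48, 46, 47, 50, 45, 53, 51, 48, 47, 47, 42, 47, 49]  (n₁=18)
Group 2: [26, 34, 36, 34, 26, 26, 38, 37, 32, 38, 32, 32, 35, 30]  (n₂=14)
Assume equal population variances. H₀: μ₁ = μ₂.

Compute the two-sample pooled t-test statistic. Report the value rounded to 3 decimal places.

test statistic = 11.657

x̄₁=47.389, s₁=2.913, n₁=18
x̄₂=32.571, s₂=4.274, n₂=14
s_p² = [17·2.913² + 13·4.274²]/30 = 12.7235
SE = √(s_p²·(1/18+1/14)) = 1.2711
t = (47.389−32.571)/1.2711 = 11.6572
df = 30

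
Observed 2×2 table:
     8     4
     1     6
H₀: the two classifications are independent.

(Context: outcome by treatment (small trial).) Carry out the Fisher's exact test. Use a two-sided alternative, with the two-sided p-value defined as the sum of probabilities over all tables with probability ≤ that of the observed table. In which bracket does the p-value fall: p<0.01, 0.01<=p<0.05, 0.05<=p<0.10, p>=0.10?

Margins: r₁=12, r₂=7, c₁=9, c₂=10, n=19
p_obs = C(12,8)·C(7,1)/C(19,9); sum pmf over tables with pmf ≤ p_obs
p-value (two-sided) = 0.05728
→ bracket: 0.05<=p<0.10

p-value bracket: 0.05<=p<0.10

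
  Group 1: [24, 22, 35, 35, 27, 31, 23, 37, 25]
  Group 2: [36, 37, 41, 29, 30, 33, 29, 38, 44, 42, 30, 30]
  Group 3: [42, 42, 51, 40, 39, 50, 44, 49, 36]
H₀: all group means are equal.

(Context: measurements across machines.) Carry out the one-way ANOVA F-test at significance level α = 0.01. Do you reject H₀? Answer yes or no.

Group means [28.78, 34.92, 43.67], grand mean 35.700
SSB = Σnᵢ(x̄ᵢ−x̄)² = 1009.828; SSW = ΣΣ(x−x̄ᵢ)² = 822.472
MSB = 1009.828/2 = 504.9139; MSW = 822.472/27 = 30.4619
F = MSB/MSW = 16.5752
df = (2, 27)
p-value (upper-tail) = 0.00002
At α=0.01: p < α → reject H₀

reject H₀: yes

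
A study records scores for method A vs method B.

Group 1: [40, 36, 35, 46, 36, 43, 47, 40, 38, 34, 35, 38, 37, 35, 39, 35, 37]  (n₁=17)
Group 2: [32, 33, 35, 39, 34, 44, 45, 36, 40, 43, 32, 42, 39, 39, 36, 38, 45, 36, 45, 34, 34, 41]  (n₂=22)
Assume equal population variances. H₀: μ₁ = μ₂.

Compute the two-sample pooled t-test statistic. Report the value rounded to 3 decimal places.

test statistic = 0.016

x̄₁=38.294, s₁=3.869, n₁=17
x̄₂=38.273, s₂=4.388, n₂=22
s_p² = [16·3.869² + 21·4.388²]/37 = 17.4025
SE = √(s_p²·(1/17+1/22)) = 1.3471
t = (38.294−38.273)/1.3471 = 0.0159
df = 37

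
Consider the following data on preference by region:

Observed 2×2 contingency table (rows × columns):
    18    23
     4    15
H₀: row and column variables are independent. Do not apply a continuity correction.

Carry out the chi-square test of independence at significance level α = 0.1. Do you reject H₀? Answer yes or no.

Row totals [41, 19], col totals [22, 38], n=60
χ² = (18−15.03)²/15.03 + (23−25.97)²/25.97 + (4−6.97)²/6.97 + (15−12.03)²/12.03 = 2.9191
df = 1
p-value (upper-tail) = 0.08754
At α=0.1: p < α → reject H₀

reject H₀: yes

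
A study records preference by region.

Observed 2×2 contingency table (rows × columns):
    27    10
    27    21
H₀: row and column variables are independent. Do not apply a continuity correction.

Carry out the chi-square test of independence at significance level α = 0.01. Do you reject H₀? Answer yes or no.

Row totals [37, 48], col totals [54, 31], n=85
χ² = (27−23.51)²/23.51 + (10−13.49)²/13.49 + (27−30.49)²/30.49 + (21−17.51)²/17.51 = 2.5219
df = 1
p-value (upper-tail) = 0.11227
At α=0.01: p ≥ α → fail to reject H₀

reject H₀: no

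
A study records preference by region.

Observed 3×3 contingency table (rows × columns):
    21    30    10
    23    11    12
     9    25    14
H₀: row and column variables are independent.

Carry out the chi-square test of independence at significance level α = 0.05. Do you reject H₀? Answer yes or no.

Row totals [61, 46, 48], col totals [53, 66, 36], n=155
χ² = (21−20.86)²/20.86 + (30−25.97)²/25.97 + (10−14.17)²/14.17 + (23−15.73)²/15.73 + (11−19.59)²/19.59 + (12−10.68)²/10.68 + (9−16.41)²/16.41 + (25−20.44)²/20.44 + (14−11.15)²/11.15 = 14.2342
df = 4
p-value (upper-tail) = 0.00658
At α=0.05: p < α → reject H₀

reject H₀: yes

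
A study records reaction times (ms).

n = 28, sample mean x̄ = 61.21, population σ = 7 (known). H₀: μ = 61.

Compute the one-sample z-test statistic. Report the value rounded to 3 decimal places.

SE = σ/√n = 7/√28 = 1.3229
z = (x̄−μ₀)/SE = (61.21−61)/1.3229 = 0.1587

test statistic = 0.159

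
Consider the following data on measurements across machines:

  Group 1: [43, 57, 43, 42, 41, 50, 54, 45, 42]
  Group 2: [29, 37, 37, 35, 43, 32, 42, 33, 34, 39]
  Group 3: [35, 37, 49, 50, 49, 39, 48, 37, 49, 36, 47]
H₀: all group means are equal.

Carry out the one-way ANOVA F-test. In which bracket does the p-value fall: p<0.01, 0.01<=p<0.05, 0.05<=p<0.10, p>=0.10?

Group means [46.33, 36.10, 43.27], grand mean 41.800
SSB = Σnᵢ(x̄ᵢ−x̄)² = 533.718; SSW = ΣΣ(x−x̄ᵢ)² = 849.082
MSB = 533.718/2 = 266.8591; MSW = 849.082/27 = 31.4475
F = MSB/MSW = 8.4859
df = (2, 27)
p-value (upper-tail) = 0.00138
→ bracket: p<0.01

p-value bracket: p<0.01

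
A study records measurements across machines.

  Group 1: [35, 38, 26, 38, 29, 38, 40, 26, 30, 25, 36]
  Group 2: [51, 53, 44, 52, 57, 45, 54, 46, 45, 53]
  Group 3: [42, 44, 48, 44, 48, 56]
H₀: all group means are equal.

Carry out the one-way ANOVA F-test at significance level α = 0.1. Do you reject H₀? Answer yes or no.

Group means [32.82, 50.00, 47.00], grand mean 42.333
SSB = Σnᵢ(x̄ᵢ−x̄)² = 1714.364; SSW = ΣΣ(x−x̄ᵢ)² = 639.636
MSB = 1714.364/2 = 857.1818; MSW = 639.636/24 = 26.6515
F = MSB/MSW = 32.1626
df = (2, 24)
p-value (upper-tail) = 0.00000
At α=0.1: p < α → reject H₀

reject H₀: yes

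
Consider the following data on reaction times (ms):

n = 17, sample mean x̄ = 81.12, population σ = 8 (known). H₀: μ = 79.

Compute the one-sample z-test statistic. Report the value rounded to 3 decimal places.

SE = σ/√n = 8/√17 = 1.9403
z = (x̄−μ₀)/SE = (81.12−79)/1.9403 = 1.0926

test statistic = 1.093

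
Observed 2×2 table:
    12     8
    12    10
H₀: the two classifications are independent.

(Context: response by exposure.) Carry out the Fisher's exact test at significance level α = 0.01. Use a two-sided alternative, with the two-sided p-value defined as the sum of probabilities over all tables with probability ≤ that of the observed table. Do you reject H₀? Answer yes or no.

Margins: r₁=20, r₂=22, c₁=24, c₂=18, n=42
p_obs = C(20,12)·C(22,12)/C(42,24); sum pmf over tables with pmf ≤ p_obs
p-value (two-sided) = 0.76379
At α=0.01: p ≥ α → fail to reject H₀

reject H₀: no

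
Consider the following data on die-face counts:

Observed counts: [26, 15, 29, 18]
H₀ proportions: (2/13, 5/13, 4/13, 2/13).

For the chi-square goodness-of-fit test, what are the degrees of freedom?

df = k − 1 = 4 − 1 = 3

degrees of freedom = 3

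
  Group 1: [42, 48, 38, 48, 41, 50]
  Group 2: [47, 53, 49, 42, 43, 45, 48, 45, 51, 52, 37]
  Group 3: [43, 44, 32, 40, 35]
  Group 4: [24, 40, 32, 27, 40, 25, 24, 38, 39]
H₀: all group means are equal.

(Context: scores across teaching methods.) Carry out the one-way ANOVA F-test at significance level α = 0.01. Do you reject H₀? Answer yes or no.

reject H₀: yes

Group means [44.50, 46.55, 38.80, 32.11], grand mean 40.710
SSB = Σnᵢ(x̄ᵢ−x̄)² = 1144.471; SSW = ΣΣ(x−x̄ᵢ)² = 865.916
MSB = 1144.471/3 = 381.4903; MSW = 865.916/27 = 32.0710
F = MSB/MSW = 11.8952
df = (3, 27)
p-value (upper-tail) = 0.00004
At α=0.01: p < α → reject H₀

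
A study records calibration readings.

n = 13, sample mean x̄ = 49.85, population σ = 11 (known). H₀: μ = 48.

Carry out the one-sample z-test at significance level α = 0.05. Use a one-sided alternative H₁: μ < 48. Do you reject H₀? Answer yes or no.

reject H₀: no

SE = σ/√n = 11/√13 = 3.0509
z = (x̄−μ₀)/SE = (49.85−48)/3.0509 = 0.6064
p-value (one-sided, H₁ less) = 0.72787
At α=0.05: p ≥ α → fail to reject H₀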